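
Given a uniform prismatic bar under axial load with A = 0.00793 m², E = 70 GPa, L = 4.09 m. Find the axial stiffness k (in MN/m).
Model: a uniform prismatic bar under axial load, so k = (A·E) / L.
Convert to SI units:
  E = 70 GPa = 7 × 10¹⁰ Pa
Substitute:
  k = (0.00793 × (7 × 10¹⁰)) / 4.09
  k = 1.357 × 10⁸ N/m
Convert: k = 1.357 × 10⁸ N/m = 135.7 MN/m
Final answer: k = 135.7 MN/m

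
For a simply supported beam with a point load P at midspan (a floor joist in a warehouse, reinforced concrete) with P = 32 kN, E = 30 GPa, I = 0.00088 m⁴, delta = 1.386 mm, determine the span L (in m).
Model: a simply supported beam with a point load P at midspan, so delta = (P·L^3) / (48·E·I).
Solve for L: L = ((48·delta·E·I) / P)^(1/3).
Convert to SI units:
  P = 32 kN = 32000 N
  E = 30 GPa = 3 × 10¹⁰ Pa
  delta = 1.386 mm = 0.001386 m
Substitute:
  L = ((48 × 0.001386 × (3 × 10¹⁰) × 0.00088) / 32000)^(1/3)
  L = 3.8 m
Final answer: L = 3.8 m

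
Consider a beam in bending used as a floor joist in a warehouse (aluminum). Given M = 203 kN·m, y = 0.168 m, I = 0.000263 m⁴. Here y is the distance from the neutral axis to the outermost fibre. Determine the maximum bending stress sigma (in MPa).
Model: a beam in bending, so sigma = (M·y) / I.
Convert to SI units:
  M = 203 kN·m = 203000 N·m
Substitute:
  sigma = (203000 × 0.168) / 0.000263
  sigma = 1.297 × 10⁸ Pa
Convert: sigma = 1.297 × 10⁸ Pa = 129.7 MPa
Final answer: sigma = 129.7 MPa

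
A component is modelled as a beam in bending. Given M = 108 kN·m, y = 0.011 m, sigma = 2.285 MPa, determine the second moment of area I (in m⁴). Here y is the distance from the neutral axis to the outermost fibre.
Model: a beam in bending, so sigma = (M·y) / I.
Solve for I: I = (M·y) / sigma.
Convert to SI units:
  M = 108 kN·m = 108000 N·m
  sigma = 2.285 MPa = 2.285 × 10⁶ Pa
Substitute:
  I = (108000 × 0.011) / (2.285 × 10⁶)
  I = 0.0005199 m⁴
Final answer: I = 0.0005199 m⁴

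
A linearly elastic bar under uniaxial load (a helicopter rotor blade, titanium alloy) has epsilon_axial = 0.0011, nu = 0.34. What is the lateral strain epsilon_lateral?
Model: a linearly elastic bar under uniaxial load, so epsilon_lateral = -nu·epsilon_axial.
Substitute:
  epsilon_lateral = -(0.34 × 0.0011)
  epsilon_lateral = -0.000374
Final answer: epsilon_lateral = -0.000374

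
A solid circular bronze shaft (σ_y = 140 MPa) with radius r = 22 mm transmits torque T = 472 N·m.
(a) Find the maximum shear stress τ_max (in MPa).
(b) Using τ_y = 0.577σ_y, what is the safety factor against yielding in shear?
(a) For a solid circular shaft, τ_max = T·r/J with J = π·r^4/2, i.e. τ_max = 2·T / (π·r^3). Convert r = 22 mm = 0.022 m.
  τ_max = (2 × 472) / (π × 0.022^3) = 2.822 × 10⁷ Pa = 28.22 MPa
(b) τ_y = 0.577 × 140 = 80.78 MPa
  SF = τ_y/τ_max = 80.78 / 28.22 = 2.863
Final answer: (a) τ_max = 28.22 MPa, (b) SF = 2.863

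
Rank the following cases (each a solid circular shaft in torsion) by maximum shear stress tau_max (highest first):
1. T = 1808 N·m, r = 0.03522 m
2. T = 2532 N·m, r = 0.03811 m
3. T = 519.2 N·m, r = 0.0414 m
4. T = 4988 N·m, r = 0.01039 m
Model: a solid circular shaft in torsion, so tau_max = (2·T) / (π·r^3) (SI units).
  Case 1: tau_max = (2 × 1808) / (π × 0.03522^3) = 2.635 × 10⁷ Pa = 26.35 MPa
  Case 2: tau_max = (2 × 2532) / (π × 0.03811^3) = 2.912 × 10⁷ Pa = 29.12 MPa
  Case 3: tau_max = (2 × 519.2) / (π × 0.0414^3) = 4.658 × 10⁶ Pa = 4.658 MPa
  Case 4: tau_max = (2 × 4988) / (π × 0.01039^3) = 2.831 × 10⁹ Pa = 2831 MPa
Ordering: 2831 MPa (case 4) > 29.12 MPa (case 2) > 26.35 MPa (case 1) > 4.658 MPa (case 3)
Final answer: 4, 2, 1, 3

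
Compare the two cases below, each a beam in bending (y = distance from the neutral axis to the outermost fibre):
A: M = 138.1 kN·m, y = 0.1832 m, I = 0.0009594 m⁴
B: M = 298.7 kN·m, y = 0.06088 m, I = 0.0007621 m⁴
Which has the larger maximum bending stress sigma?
Model: a beam in bending (y = distance from the neutral axis to the outermost fibre), so sigma = (M·y) / I (SI units).
  A: sigma = (138100 × 0.1832) / 0.0009594 = 2.637 × 10⁷ Pa = 26.37 MPa
  B: sigma = (298700 × 0.06088) / 0.0007621 = 2.386 × 10⁷ Pa = 23.86 MPa
26.37 MPa > 23.86 MPa, so A is larger.
Final answer: A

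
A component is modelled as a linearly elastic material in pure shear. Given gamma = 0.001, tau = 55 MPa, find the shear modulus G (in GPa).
Model: a linearly elastic material in pure shear, so tau = G·gamma.
Solve for G: G = tau / gamma.
Convert to SI units:
  tau = 55 MPa = 5.5 × 10⁷ Pa
Substitute:
  G = (5.5 × 10⁷) / 0.001
  G = 5.5 × 10¹⁰ Pa
Convert: G = 5.5 × 10¹⁰ Pa = 55 GPa
Final answer: G = 55 GPa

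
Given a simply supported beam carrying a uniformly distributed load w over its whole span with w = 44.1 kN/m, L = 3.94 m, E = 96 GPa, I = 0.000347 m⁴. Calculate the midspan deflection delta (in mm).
Model: a simply supported beam carrying a uniformly distributed load w over its whole span, so delta = (5·w·L^4) / (384·E·I).
Convert to SI units:
  w = 44.1 kN/m = 44100 N/m
  E = 96 GPa = 9.6 × 10¹⁰ Pa
Substitute:
  delta = (5 × 44100 × 3.94^4) / (384 × (9.6 × 10¹⁰) × 0.000347)
  delta = 0.004154 m
Convert: delta = 0.004154 m = 4.154 mm
Final answer: delta = 4.154 mm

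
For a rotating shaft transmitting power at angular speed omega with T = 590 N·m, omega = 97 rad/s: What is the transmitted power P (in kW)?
Model: a rotating shaft transmitting power at angular speed omega, so P = T·omega.
Substitute:
  P = 590 × 97
  P = 57230 W
Convert: P = 57230 W = 57.23 kW
Final answer: P = 57.23 kW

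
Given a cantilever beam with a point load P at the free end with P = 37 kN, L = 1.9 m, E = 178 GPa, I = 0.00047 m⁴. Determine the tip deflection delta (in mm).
Model: a cantilever beam with a point load P at the free end, so delta = (P·L^3) / (3·E·I).
Convert to SI units:
  P = 37 kN = 37000 N
  E = 178 GPa = 1.78 × 10¹¹ Pa
Substitute:
  delta = (37000 × 1.9^3) / (3 × (1.78 × 10¹¹) × 0.00047)
  delta = 0.001011 m
Convert: delta = 0.001011 m = 1.011 mm
Final answer: delta = 1.011 mm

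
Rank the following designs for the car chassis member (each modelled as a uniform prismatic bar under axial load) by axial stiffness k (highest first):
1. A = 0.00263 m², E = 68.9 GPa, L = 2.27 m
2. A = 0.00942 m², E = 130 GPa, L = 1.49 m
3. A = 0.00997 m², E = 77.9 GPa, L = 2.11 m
Model: a uniform prismatic bar under axial load, so k = (A·E) / L (SI units).
  Case 1: k = (0.00263 × (6.89 × 10¹⁰)) / 2.27 = 7.983 × 10⁷ N/m = 79.83 MN/m
  Case 2: k = (0.00942 × (1.3 × 10¹¹)) / 1.49 = 8.219 × 10⁸ N/m = 821.9 MN/m
  Case 3: k = (0.00997 × (7.79 × 10¹⁰)) / 2.11 = 3.681 × 10⁸ N/m = 368.1 MN/m
Ordering: 821.9 MN/m (case 2) > 368.1 MN/m (case 3) > 79.83 MN/m (case 1)
Final answer: 2, 3, 1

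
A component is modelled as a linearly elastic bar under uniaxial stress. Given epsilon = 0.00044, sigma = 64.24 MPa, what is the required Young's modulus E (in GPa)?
Model: a linearly elastic bar under uniaxial stress, so sigma = E·epsilon.
Solve for E: E = sigma / epsilon.
Convert to SI units:
  sigma = 64.24 MPa = 6.424 × 10⁷ Pa
Substitute:
  E = (6.424 × 10⁷) / 0.00044
  E = 1.46 × 10¹¹ Pa
Convert: E = 1.46 × 10¹¹ Pa = 146 GPa
Final answer: E = 146 GPa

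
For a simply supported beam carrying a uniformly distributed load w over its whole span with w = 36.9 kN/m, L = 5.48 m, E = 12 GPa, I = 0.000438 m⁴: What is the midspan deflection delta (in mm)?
Model: a simply supported beam carrying a uniformly distributed load w over its whole span, so delta = (5·w·L^4) / (384·E·I).
Convert to SI units:
  w = 36.9 kN/m = 36900 N/m
  E = 12 GPa = 1.2 × 10¹⁰ Pa
Substitute:
  delta = (5 × 36900 × 5.48^4) / (384 × (1.2 × 10¹⁰) × 0.000438)
  delta = 0.08244 m
Convert: delta = 0.08244 m = 82.44 mm
Final answer: delta = 82.44 mm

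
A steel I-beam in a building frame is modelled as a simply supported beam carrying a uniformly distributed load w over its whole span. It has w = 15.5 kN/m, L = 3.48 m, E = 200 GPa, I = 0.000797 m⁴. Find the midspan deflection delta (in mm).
Model: a simply supported beam carrying a uniformly distributed load w over its whole span, so delta = (5·w·L^4) / (384·E·I).
Convert to SI units:
  w = 15.5 kN/m = 15500 N/m
  E = 200 GPa = 2 × 10¹¹ Pa
Substitute:
  delta = (5 × 15500 × 3.48^4) / (384 × (2 × 10¹¹) × 0.000797)
  delta = 0.0001857 m
Convert: delta = 0.0001857 m = 0.1857 mm
Final answer: delta = 0.1857 mm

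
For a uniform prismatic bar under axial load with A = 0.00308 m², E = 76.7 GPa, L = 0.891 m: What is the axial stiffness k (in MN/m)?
Model: a uniform prismatic bar under axial load, so k = (A·E) / L.
Convert to SI units:
  E = 76.7 GPa = 7.67 × 10¹⁰ Pa
Substitute:
  k = (0.00308 × (7.67 × 10¹⁰)) / 0.891
  k = 2.651 × 10⁸ N/m
Convert: k = 2.651 × 10⁸ N/m = 265.1 MN/m
Final answer: k = 265.1 MN/m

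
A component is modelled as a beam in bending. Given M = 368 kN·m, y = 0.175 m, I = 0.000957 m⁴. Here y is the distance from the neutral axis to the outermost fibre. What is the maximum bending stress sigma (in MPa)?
Model: a beam in bending, so sigma = (M·y) / I.
Convert to SI units:
  M = 368 kN·m = 368000 N·m
Substitute:
  sigma = (368000 × 0.175) / 0.000957
  sigma = 6.729 × 10⁷ Pa
Convert: sigma = 6.729 × 10⁷ Pa = 67.29 MPa
Final answer: sigma = 67.29 MPa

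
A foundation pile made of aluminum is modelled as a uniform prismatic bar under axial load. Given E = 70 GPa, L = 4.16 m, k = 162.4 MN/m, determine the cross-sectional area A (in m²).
Model: a uniform prismatic bar under axial load, so k = (A·E) / L.
Solve for A: A = (k·L) / E.
Convert to SI units:
  E = 70 GPa = 7 × 10¹⁰ Pa
  k = 162.4 MN/m = 1.624 × 10⁸ N/m
Substitute:
  A = ((1.624 × 10⁸) × 4.16) / (7 × 10¹⁰)
  A = 0.009651 m²
Final answer: A = 0.009651 m²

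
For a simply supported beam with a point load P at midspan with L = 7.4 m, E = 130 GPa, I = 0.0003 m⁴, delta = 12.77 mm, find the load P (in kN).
Model: a simply supported beam with a point load P at midspan, so delta = (P·L^3) / (48·E·I).
Solve for P: P = (48·delta·E·I) / L^3.
Convert to SI units:
  E = 130 GPa = 1.3 × 10¹¹ Pa
  delta = 12.77 mm = 0.01277 m
Substitute:
  P = (48 × 0.01277 × (1.3 × 10¹¹) × 0.0003) / 7.4^3
  P = 58990 N
Convert: P = 58990 N = 58.99 kN
Final answer: P = 58.99 kN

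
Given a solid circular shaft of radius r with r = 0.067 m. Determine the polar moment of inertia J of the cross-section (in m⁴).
Model: a solid circular shaft of radius r, so J = (π·r^4) / 2.
Substitute:
  J = (π × 0.067^4) / 2
  J = 3.165 × 10⁻⁵ m⁴
Final answer: J = 3.165 × 10⁻⁵ m⁴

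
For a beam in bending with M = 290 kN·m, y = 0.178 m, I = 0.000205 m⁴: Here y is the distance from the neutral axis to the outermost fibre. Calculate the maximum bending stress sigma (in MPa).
Model: a beam in bending, so sigma = (M·y) / I.
Convert to SI units:
  M = 290 kN·m = 290000 N·m
Substitute:
  sigma = (290000 × 0.178) / 0.000205
  sigma = 2.518 × 10⁸ Pa
Convert: sigma = 2.518 × 10⁸ Pa = 251.8 MPa
Final answer: sigma = 251.8 MPa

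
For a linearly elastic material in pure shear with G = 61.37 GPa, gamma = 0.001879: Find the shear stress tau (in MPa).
Model: a linearly elastic material in pure shear, so tau = G·gamma.
Convert to SI units:
  G = 61.37 GPa = 6.137 × 10¹⁰ Pa
Substitute:
  tau = (6.137 × 10¹⁰) × 0.001879
  tau = 1.153 × 10⁸ Pa
Convert: tau = 1.153 × 10⁸ Pa = 115.3 MPa
Final answer: tau = 115.3 MPa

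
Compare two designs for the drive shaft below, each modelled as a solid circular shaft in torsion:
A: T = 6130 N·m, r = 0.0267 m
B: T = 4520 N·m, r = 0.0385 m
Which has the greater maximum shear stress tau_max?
Model: a solid circular shaft in torsion, so tau_max = (2·T) / (π·r^3) (SI units).
  A: tau_max = (2 × 6130) / (π × 0.0267^3) = 2.05 × 10⁸ Pa = 205 MPa
  B: tau_max = (2 × 4520) / (π × 0.0385^3) = 5.042 × 10⁷ Pa = 50.42 MPa
205 MPa > 50.42 MPa, so A is larger.
Final answer: A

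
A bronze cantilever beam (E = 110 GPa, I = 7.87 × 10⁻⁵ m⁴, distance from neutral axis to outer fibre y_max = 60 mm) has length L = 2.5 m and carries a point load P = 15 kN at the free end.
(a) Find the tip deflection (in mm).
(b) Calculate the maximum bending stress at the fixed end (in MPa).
(a) Tip deflection of a cantilever with an end point load: δ = P·L^3 / (3·E·I). Convert P = 15 kN = 15000 N, E = 110 GPa = 1.1 × 10¹¹ Pa.
  δ = (15000 × 2.5^3) / (3 × (1.1 × 10¹¹) × (7.87 × 10⁻⁵)) = 0.009024 m = 9.024 mm
(b) Maximum bending moment at the fixed end: M = P·L = 15000 × 2.5 = 37500 N·m. Convert y_max = 60 mm = 0.06 m.
  σ = M·y_max / I = (37500 × 0.06) / (7.87 × 10⁻⁵) = 2.859 × 10⁷ Pa = 28.59 MPa
Final answer: (a) δ = 9.024 mm, (b) σ = 28.59 MPa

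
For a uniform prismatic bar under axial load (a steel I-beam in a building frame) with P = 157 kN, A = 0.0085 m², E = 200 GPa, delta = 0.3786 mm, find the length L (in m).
Model: a uniform prismatic bar under axial load, so delta = (P·L) / (A·E).
Solve for L: L = (delta·A·E) / P.
Convert to SI units:
  P = 157 kN = 157000 N
  E = 200 GPa = 2 × 10¹¹ Pa
  delta = 0.3786 mm = 0.0003786 m
Substitute:
  L = (0.0003786 × 0.0085 × (2 × 10¹¹)) / 157000
  L = 4.099 m
Final answer: L = 4.099 m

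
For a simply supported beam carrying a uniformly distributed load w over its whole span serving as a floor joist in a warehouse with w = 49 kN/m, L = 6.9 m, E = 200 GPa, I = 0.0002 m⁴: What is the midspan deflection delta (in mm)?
Model: a simply supported beam carrying a uniformly distributed load w over its whole span, so delta = (5·w·L^4) / (384·E·I).
Convert to SI units:
  w = 49 kN/m = 49000 N/m
  E = 200 GPa = 2 × 10¹¹ Pa
Substitute:
  delta = (5 × 49000 × 6.9^4) / (384 × (2 × 10¹¹) × 0.0002)
  delta = 0.03616 m
Convert: delta = 0.03616 m = 36.16 mm
Final answer: delta = 36.16 mm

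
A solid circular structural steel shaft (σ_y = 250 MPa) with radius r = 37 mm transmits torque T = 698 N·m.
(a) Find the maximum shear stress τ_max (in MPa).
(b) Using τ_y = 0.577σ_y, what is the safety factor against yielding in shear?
(a) For a solid circular shaft, τ_max = T·r/J with J = π·r^4/2, i.e. τ_max = 2·T / (π·r^3). Convert r = 37 mm = 0.037 m.
  τ_max = (2 × 698) / (π × 0.037^3) = 8.773 × 10⁶ Pa = 8.773 MPa
(b) τ_y = 0.577 × 250 = 144.25 MPa
  SF = τ_y/τ_max = 144.25 / 8.773 = 16.44
Final answer: (a) τ_max = 8.773 MPa, (b) SF = 16.44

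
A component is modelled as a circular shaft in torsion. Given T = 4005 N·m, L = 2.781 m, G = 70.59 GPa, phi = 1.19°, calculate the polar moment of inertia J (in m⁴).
Model: a circular shaft in torsion, so phi = (T·L) / (G·J).
Solve for J: J = (T·L) / (phi·G).
Convert to SI units:
  G = 70.59 GPa = 7.059 × 10¹⁰ Pa
  phi = 1.19° = 0.02077 rad
Substitute:
  J = (4005 × 2.781) / (0.02077 × (7.059 × 10¹⁰))
  J = 7.597 × 10⁻⁶ m⁴
Final answer: J = 7.597 × 10⁻⁶ m⁴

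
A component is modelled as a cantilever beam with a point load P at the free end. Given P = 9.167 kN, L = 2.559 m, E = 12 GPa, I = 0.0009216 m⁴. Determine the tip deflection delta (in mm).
Model: a cantilever beam with a point load P at the free end, so delta = (P·L^3) / (3·E·I).
Convert to SI units:
  P = 9.167 kN = 9167 N
  E = 12 GPa = 1.2 × 10¹⁰ Pa
Substitute:
  delta = (9167 × 2.559^3) / (3 × (1.2 × 10¹⁰) × 0.0009216)
  delta = 0.00463 m
Convert: delta = 0.00463 m = 4.63 mm
Final answer: delta = 4.63 mm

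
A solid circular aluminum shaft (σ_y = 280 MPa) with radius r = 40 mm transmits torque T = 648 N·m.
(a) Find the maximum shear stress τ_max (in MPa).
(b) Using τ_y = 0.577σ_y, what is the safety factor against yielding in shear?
(a) For a solid circular shaft, τ_max = T·r/J with J = π·r^4/2, i.e. τ_max = 2·T / (π·r^3). Convert r = 40 mm = 0.04 m.
  τ_max = (2 × 648) / (π × 0.04^3) = 6.446 × 10⁶ Pa = 6.446 MPa
(b) τ_y = 0.577 × 280 = 161.56 MPa
  SF = τ_y/τ_max = 161.56 / 6.446 = 25.06
Final answer: (a) τ_max = 6.446 MPa, (b) SF = 25.06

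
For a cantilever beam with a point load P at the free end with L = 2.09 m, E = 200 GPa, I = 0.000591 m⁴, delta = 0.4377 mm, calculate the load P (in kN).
Model: a cantilever beam with a point load P at the free end, so delta = (P·L^3) / (3·E·I).
Solve for P: P = (3·delta·E·I) / L^3.
Convert to SI units:
  E = 200 GPa = 2 × 10¹¹ Pa
  delta = 0.4377 mm = 0.0004377 m
Substitute:
  P = (3 × 0.0004377 × (2 × 10¹¹) × 0.000591) / 2.09^3
  P = 17000 N
Convert: P = 17000 N = 17 kN
Final answer: P = 17 kN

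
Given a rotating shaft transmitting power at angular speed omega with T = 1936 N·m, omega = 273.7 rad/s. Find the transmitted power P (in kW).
Model: a rotating shaft transmitting power at angular speed omega, so P = T·omega.
Substitute:
  P = 1936 × 273.7
  P = 529900 W
Convert: P = 529900 W = 529.9 kW
Final answer: P = 529.9 kW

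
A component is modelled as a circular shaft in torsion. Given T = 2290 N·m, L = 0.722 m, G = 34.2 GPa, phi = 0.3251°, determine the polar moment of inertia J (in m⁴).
Model: a circular shaft in torsion, so phi = (T·L) / (G·J).
Solve for J: J = (T·L) / (phi·G).
Convert to SI units:
  G = 34.2 GPa = 3.42 × 10¹⁰ Pa
  phi = 0.3251° = 0.005674 rad
Substitute:
  J = (2290 × 0.722) / (0.005674 × (3.42 × 10¹⁰))
  J = 8.52 × 10⁻⁶ m⁴
Final answer: J = 8.52 × 10⁻⁶ m⁴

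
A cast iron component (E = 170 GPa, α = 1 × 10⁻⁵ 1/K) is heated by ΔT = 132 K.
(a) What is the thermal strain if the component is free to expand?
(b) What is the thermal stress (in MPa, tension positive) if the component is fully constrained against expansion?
(a) Free thermal strain ε_th = α·ΔT = (1 × 10⁻⁵) × 132 = 0.00132
(b) Fully constrained, the expansion is suppressed, so σ = -E·α·ΔT. Convert E = 170 GPa = 1.7 × 10¹¹ Pa.
  σ = -(1.7 × 10¹¹) × (1 × 10⁻⁵) × 132 = -2.244 × 10⁸ Pa = -224.4 MPa (compressive)
Final answer: (a) ε_th = 0.00132, (b) σ = -224.4 MPa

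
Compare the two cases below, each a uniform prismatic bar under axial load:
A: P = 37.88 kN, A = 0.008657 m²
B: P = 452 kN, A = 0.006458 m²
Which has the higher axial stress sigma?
Model: a uniform prismatic bar under axial load, so sigma = P / A (SI units).
  A: sigma = 37880 / 0.008657 = 4.376 × 10⁶ Pa = 4.376 MPa
  B: sigma = 452000 / 0.006458 = 6.999 × 10⁷ Pa = 69.99 MPa
69.99 MPa > 4.376 MPa, so B is larger.
Final answer: B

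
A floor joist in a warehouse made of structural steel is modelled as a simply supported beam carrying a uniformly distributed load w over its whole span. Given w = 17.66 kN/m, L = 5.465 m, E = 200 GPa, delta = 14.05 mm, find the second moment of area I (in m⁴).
Model: a simply supported beam carrying a uniformly distributed load w over its whole span, so delta = (5·w·L^4) / (384·E·I).
Solve for I: I = (5·w·L^4) / (384·delta·E).
Convert to SI units:
  w = 17.66 kN/m = 17660 N/m
  E = 200 GPa = 2 × 10¹¹ Pa
  delta = 14.05 mm = 0.01405 m
Substitute:
  I = (5 × 17660 × 5.465^4) / (384 × 0.01405 × (2 × 10¹¹))
  I = 7.299 × 10⁻⁵ m⁴
Final answer: I = 7.299 × 10⁻⁵ m⁴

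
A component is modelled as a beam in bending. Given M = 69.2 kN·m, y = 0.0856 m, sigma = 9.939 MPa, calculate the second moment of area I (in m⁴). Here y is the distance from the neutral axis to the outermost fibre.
Model: a beam in bending, so sigma = (M·y) / I.
Solve for I: I = (M·y) / sigma.
Convert to SI units:
  M = 69.2 kN·m = 69200 N·m
  sigma = 9.939 MPa = 9.939 × 10⁶ Pa
Substitute:
  I = (69200 × 0.0856) / (9.939 × 10⁶)
  I = 0.000596 m⁴
Final answer: I = 0.000596 m⁴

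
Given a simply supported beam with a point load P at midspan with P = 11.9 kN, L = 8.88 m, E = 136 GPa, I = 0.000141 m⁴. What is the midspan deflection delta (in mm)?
Model: a simply supported beam with a point load P at midspan, so delta = (P·L^3) / (48·E·I).
Convert to SI units:
  P = 11.9 kN = 11900 N
  E = 136 GPa = 1.36 × 10¹¹ Pa
Substitute:
  delta = (11900 × 8.88^3) / (48 × (1.36 × 10¹¹) × 0.000141)
  delta = 0.009053 m
Convert: delta = 0.009053 m = 9.053 mm
Final answer: delta = 9.053 mm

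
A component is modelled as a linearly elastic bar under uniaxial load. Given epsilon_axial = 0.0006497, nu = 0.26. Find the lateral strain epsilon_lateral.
Model: a linearly elastic bar under uniaxial load, so epsilon_lateral = -nu·epsilon_axial.
Substitute:
  epsilon_lateral = -(0.26 × 0.0006497)
  epsilon_lateral = -0.0001689
Final answer: epsilon_lateral = -0.0001689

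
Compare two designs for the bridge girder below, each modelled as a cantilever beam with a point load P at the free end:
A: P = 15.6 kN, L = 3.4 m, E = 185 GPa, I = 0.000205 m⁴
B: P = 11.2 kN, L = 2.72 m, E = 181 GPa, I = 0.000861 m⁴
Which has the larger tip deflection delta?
Model: a cantilever beam with a point load P at the free end, so delta = (P·L^3) / (3·E·I) (SI units).
  A: delta = (15600 × 3.4^3) / (3 × (1.85 × 10¹¹) × 0.000205) = 0.005389 m = 5.389 mm
  B: delta = (11200 × 2.72^3) / (3 × (1.81 × 10¹¹) × 0.000861) = 0.0004821 m = 0.4821 mm
5.389 mm > 0.4821 mm, so A is larger.
Final answer: A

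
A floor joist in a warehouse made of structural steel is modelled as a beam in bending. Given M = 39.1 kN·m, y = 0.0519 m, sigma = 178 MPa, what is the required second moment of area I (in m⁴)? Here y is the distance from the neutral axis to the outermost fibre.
Model: a beam in bending, so sigma = (M·y) / I.
Solve for I: I = (M·y) / sigma.
Convert to SI units:
  M = 39.1 kN·m = 39100 N·m
  sigma = 178 MPa = 1.78 × 10⁸ Pa
Substitute:
  I = (39100 × 0.0519) / (1.78 × 10⁸)
  I = 1.14 × 10⁻⁵ m⁴
Final answer: I = 1.14 × 10⁻⁵ m⁴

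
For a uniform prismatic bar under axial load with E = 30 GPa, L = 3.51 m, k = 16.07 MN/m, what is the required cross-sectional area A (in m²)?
Model: a uniform prismatic bar under axial load, so k = (A·E) / L.
Solve for A: A = (k·L) / E.
Convert to SI units:
  E = 30 GPa = 3 × 10¹⁰ Pa
  k = 16.07 MN/m = 1.607 × 10⁷ N/m
Substitute:
  A = ((1.607 × 10⁷) × 3.51) / (3 × 10¹⁰)
  A = 0.00188 m²
Final answer: A = 0.00188 m²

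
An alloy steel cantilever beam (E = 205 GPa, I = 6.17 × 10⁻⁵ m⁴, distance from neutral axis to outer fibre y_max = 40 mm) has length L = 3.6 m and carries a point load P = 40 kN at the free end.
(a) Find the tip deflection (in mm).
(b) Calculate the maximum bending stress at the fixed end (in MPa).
(a) Tip deflection of a cantilever with an end point load: δ = P·L^3 / (3·E·I). Convert P = 40 kN = 40000 N, E = 205 GPa = 2.05 × 10¹¹ Pa.
  δ = (40000 × 3.6^3) / (3 × (2.05 × 10¹¹) × (6.17 × 10⁻⁵)) = 0.04918 m = 49.18 mm
(b) Maximum bending moment at the fixed end: M = P·L = 40000 × 3.6 = 144000 N·m. Convert y_max = 40 mm = 0.04 m.
  σ = M·y_max / I = (144000 × 0.04) / (6.17 × 10⁻⁵) = 9.335 × 10⁷ Pa = 93.35 MPa
Final answer: (a) δ = 49.18 mm, (b) σ = 93.35 MPa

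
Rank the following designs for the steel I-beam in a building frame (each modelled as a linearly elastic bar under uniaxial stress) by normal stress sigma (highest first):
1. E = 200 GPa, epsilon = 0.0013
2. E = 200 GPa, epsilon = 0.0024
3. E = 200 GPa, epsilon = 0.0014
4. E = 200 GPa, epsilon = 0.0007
Model: a linearly elastic bar under uniaxial stress, so sigma = E·epsilon (SI units).
  Case 1: sigma = (2 × 10¹¹) × 0.0013 = 2.6 × 10⁸ Pa = 260 MPa
  Case 2: sigma = (2 × 10¹¹) × 0.0024 = 4.8 × 10⁸ Pa = 480 MPa
  Case 3: sigma = (2 × 10¹¹) × 0.0014 = 2.8 × 10⁸ Pa = 280 MPa
  Case 4: sigma = (2 × 10¹¹) × 0.0007 = 1.4 × 10⁸ Pa = 140 MPa
Ordering: 480 MPa (case 2) > 280 MPa (case 3) > 260 MPa (case 1) > 140 MPa (case 4)
Final answer: 2, 3, 1, 4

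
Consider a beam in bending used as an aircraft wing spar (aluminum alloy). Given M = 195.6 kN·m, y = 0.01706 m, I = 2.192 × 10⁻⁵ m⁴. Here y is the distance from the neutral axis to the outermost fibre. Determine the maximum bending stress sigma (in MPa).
Model: a beam in bending, so sigma = (M·y) / I.
Convert to SI units:
  M = 195.6 kN·m = 195600 N·m
Substitute:
  sigma = (195600 × 0.01706) / (2.192 × 10⁻⁵)
  sigma = 1.522 × 10⁸ Pa
Convert: sigma = 1.522 × 10⁸ Pa = 152.2 MPa
Final answer: sigma = 152.2 MPa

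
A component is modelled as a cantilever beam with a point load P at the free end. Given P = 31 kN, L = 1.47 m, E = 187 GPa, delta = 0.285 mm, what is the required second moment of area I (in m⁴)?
Model: a cantilever beam with a point load P at the free end, so delta = (P·L^3) / (3·E·I).
Solve for I: I = (P·L^3) / (3·delta·E).
Convert to SI units:
  P = 31 kN = 31000 N
  E = 187 GPa = 1.87 × 10¹¹ Pa
  delta = 0.285 mm = 0.000285 m
Substitute:
  I = (31000 × 1.47^3) / (3 × 0.000285 × (1.87 × 10¹¹))
  I = 0.0006159 m⁴
Final answer: I = 0.0006159 m⁴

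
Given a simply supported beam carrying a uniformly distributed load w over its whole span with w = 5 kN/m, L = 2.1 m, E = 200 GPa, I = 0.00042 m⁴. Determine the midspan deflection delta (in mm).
Model: a simply supported beam carrying a uniformly distributed load w over its whole span, so delta = (5·w·L^4) / (384·E·I).
Convert to SI units:
  w = 5 kN/m = 5000 N/m
  E = 200 GPa = 2 × 10¹¹ Pa
Substitute:
  delta = (5 × 5000 × 2.1^4) / (384 × (2 × 10¹¹) × 0.00042)
  delta = 1.507 × 10⁻⁵ m
Convert: delta = 1.507 × 10⁻⁵ m = 0.01507 mm
Final answer: delta = 0.01507 mm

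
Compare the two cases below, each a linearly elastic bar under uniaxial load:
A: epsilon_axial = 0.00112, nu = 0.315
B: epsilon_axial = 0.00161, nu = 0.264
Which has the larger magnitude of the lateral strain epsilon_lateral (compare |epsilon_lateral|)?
Model: a linearly elastic bar under uniaxial load, so epsilon_lateral = -nu·epsilon_axial (SI units).
  A: epsilon_lateral = -(0.315 × 0.00112) = -0.0003528
  B: epsilon_lateral = -(0.264 × 0.00161) = -0.000425
|epsilon_lateral|: A = 0.0003528, B = 0.000425, so B is larger in magnitude.
Final answer: B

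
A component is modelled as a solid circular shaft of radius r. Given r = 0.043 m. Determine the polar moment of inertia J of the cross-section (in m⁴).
Model: a solid circular shaft of radius r, so J = (π·r^4) / 2.
Substitute:
  J = (π × 0.043^4) / 2
  J = 5.37 × 10⁻⁶ m⁴
Final answer: J = 5.37 × 10⁻⁶ m⁴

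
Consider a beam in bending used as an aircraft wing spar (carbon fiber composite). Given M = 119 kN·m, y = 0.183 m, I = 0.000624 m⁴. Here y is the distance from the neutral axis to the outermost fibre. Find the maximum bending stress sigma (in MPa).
Model: a beam in bending, so sigma = (M·y) / I.
Convert to SI units:
  M = 119 kN·m = 119000 N·m
Substitute:
  sigma = (119000 × 0.183) / 0.000624
  sigma = 3.49 × 10⁷ Pa
Convert: sigma = 3.49 × 10⁷ Pa = 34.9 MPa
Final answer: sigma = 34.9 MPa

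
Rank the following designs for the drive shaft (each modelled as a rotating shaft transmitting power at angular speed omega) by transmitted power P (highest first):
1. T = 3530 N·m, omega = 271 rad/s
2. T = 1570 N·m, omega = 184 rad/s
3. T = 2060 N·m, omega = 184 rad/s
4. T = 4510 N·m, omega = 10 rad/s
Model: a rotating shaft transmitting power at angular speed omega, so P = T·omega (SI units).
  Case 1: P = 3530 × 271 = 956600 W = 956.6 kW
  Case 2: P = 1570 × 184 = 288900 W = 288.9 kW
  Case 3: P = 2060 × 184 = 379000 W = 379 kW
  Case 4: P = 4510 × 10 = 45100 W = 45.1 kW
Ordering: 956.6 kW (case 1) > 379 kW (case 3) > 288.9 kW (case 2) > 45.1 kW (case 4)
Final answer: 1, 3, 2, 4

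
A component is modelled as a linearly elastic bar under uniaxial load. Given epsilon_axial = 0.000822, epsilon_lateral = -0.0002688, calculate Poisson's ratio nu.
Model: a linearly elastic bar under uniaxial load, so epsilon_lateral = -nu·epsilon_axial.
Solve for nu: nu = -epsilon_lateral / epsilon_axial.
Substitute:
  nu = -(-0.0002688) / 0.000822
  nu = 0.327
Final answer: nu = 0.327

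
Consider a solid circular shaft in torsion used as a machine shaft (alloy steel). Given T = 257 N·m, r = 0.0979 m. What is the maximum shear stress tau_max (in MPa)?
Model: a solid circular shaft in torsion, so tau_max = (2·T) / (π·r^3).
Substitute:
  tau_max = (2 × 257) / (π × 0.0979^3)
  tau_max = 174400 Pa
Convert: tau_max = 174400 Pa = 0.1744 MPa
Final answer: tau_max = 0.1744 MPa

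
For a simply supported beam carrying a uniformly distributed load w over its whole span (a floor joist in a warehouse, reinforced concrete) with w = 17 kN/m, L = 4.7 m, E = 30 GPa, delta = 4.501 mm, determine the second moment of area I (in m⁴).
Model: a simply supported beam carrying a uniformly distributed load w over its whole span, so delta = (5·w·L^4) / (384·E·I).
Solve for I: I = (5·w·L^4) / (384·delta·E).
Convert to SI units:
  w = 17 kN/m = 17000 N/m
  E = 30 GPa = 3 × 10¹⁰ Pa
  delta = 4.501 mm = 0.004501 m
Substitute:
  I = (5 × 17000 × 4.7^4) / (384 × 0.004501 × (3 × 10¹⁰))
  I = 0.0007999 m⁴
Final answer: I = 0.0007999 m⁴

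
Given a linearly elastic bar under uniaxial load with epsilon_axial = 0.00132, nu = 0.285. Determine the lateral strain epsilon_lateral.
Model: a linearly elastic bar under uniaxial load, so epsilon_lateral = -nu·epsilon_axial.
Substitute:
  epsilon_lateral = -(0.285 × 0.00132)
  epsilon_lateral = -0.0003762
Final answer: epsilon_lateral = -0.0003762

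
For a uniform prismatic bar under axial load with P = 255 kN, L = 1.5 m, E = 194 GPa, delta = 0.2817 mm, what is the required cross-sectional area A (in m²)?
Model: a uniform prismatic bar under axial load, so delta = (P·L) / (A·E).
Solve for A: A = (P·L) / (delta·E).
Convert to SI units:
  P = 255 kN = 255000 N
  E = 194 GPa = 1.94 × 10¹¹ Pa
  delta = 0.2817 mm = 0.0002817 m
Substitute:
  A = (255000 × 1.5) / (0.0002817 × (1.94 × 10¹¹))
  A = 0.006999 m²
Final answer: A = 0.006999 m²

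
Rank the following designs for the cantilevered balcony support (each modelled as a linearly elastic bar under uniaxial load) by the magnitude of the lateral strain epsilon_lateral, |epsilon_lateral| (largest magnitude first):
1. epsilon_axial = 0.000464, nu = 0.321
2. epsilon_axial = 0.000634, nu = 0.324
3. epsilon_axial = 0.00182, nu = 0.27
Model: a linearly elastic bar under uniaxial load, so epsilon_lateral = -nu·epsilon_axial (SI units).
  Case 1: epsilon_lateral = -(0.321 × 0.000464) = -0.0001489
  Case 2: epsilon_lateral = -(0.324 × 0.000634) = -0.0002054
  Case 3: epsilon_lateral = -(0.27 × 0.00182) = -0.0004914
Ordering by |epsilon_lateral|: 0.0004914 (case 3) > 0.0002054 (case 2) > 0.0001489 (case 1)
Final answer: 3, 2, 1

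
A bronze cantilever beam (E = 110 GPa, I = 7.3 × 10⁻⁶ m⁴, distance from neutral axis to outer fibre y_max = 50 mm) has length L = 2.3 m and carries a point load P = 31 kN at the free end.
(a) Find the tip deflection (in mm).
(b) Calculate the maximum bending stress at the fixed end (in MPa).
(a) Tip deflection of a cantilever with an end point load: δ = P·L^3 / (3·E·I). Convert P = 31 kN = 31000 N, E = 110 GPa = 1.1 × 10¹¹ Pa.
  δ = (31000 × 2.3^3) / (3 × (1.1 × 10¹¹) × (7.3 × 10⁻⁶)) = 0.1566 m = 156.6 mm
(b) Maximum bending moment at the fixed end: M = P·L = 31000 × 2.3 = 71300 N·m. Convert y_max = 50 mm = 0.05 m.
  σ = M·y_max / I = (71300 × 0.05) / (7.3 × 10⁻⁶) = 4.884 × 10⁸ Pa = 488.4 MPa
Final answer: (a) δ = 156.6 mm, (b) σ = 488.4 MPa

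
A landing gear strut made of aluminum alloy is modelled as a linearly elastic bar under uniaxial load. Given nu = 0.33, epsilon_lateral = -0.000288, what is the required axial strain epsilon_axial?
Model: a linearly elastic bar under uniaxial load, so epsilon_lateral = -nu·epsilon_axial.
Solve for epsilon_axial: epsilon_axial = -epsilon_lateral / nu.
Substitute:
  epsilon_axial = -(-0.000288) / 0.33
  epsilon_axial = 0.0008727
Final answer: epsilon_axial = 0.0008727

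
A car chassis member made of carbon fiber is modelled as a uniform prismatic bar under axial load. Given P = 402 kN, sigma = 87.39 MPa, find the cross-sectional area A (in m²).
Model: a uniform prismatic bar under axial load, so sigma = P / A.
Solve for A: A = P / sigma.
Convert to SI units:
  P = 402 kN = 402000 N
  sigma = 87.39 MPa = 8.739 × 10⁷ Pa
Substitute:
  A = 402000 / (8.739 × 10⁷)
  A = 0.0046 m²
Final answer: A = 0.0046 m²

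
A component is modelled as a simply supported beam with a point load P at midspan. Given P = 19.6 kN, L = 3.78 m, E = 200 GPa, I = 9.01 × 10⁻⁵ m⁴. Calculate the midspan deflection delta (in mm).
Model: a simply supported beam with a point load P at midspan, so delta = (P·L^3) / (48·E·I).
Convert to SI units:
  P = 19.6 kN = 19600 N
  E = 200 GPa = 2 × 10¹¹ Pa
Substitute:
  delta = (19600 × 3.78^3) / (48 × (2 × 10¹¹) × (9.01 × 10⁻⁵))
  delta = 0.001224 m
Convert: delta = 0.001224 m = 1.224 mm
Final answer: delta = 1.224 mm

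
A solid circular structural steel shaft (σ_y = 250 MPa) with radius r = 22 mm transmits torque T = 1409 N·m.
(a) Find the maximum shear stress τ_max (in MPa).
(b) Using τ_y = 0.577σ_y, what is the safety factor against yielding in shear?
(a) For a solid circular shaft, τ_max = T·r/J with J = π·r^4/2, i.e. τ_max = 2·T / (π·r^3). Convert r = 22 mm = 0.022 m.
  τ_max = (2 × 1409) / (π × 0.022^3) = 8.424 × 10⁷ Pa = 84.24 MPa
(b) τ_y = 0.577 × 250 = 144.25 MPa
  SF = τ_y/τ_max = 144.25 / 84.24 = 1.712
Final answer: (a) τ_max = 84.24 MPa, (b) SF = 1.712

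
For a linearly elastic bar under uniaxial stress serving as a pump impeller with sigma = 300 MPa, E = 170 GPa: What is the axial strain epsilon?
Model: a linearly elastic bar under uniaxial stress, so epsilon = sigma / E.
Convert to SI units:
  sigma = 300 MPa = 3 × 10⁸ Pa
  E = 170 GPa = 1.7 × 10¹¹ Pa
Substitute:
  epsilon = (3 × 10⁸) / (1.7 × 10¹¹)
  epsilon = 0.001765
Final answer: epsilon = 0.001765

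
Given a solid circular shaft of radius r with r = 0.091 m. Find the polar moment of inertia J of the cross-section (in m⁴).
Model: a solid circular shaft of radius r, so J = (π·r^4) / 2.
Substitute:
  J = (π × 0.091^4) / 2
  J = 0.0001077 m⁴
Final answer: J = 0.0001077 m⁴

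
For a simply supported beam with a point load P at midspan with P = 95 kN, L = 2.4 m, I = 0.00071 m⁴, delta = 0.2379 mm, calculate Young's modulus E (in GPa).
Model: a simply supported beam with a point load P at midspan, so delta = (P·L^3) / (48·E·I).
Solve for E: E = (P·L^3) / (48·delta·I).
Convert to SI units:
  P = 95 kN = 95000 N
  delta = 0.2379 mm = 0.0002379 m
Substitute:
  E = (95000 × 2.4^3) / (48 × 0.0002379 × 0.00071)
  E = 1.62 × 10¹¹ Pa
Convert: E = 1.62 × 10¹¹ Pa = 162 GPa
Final answer: E = 162 GPa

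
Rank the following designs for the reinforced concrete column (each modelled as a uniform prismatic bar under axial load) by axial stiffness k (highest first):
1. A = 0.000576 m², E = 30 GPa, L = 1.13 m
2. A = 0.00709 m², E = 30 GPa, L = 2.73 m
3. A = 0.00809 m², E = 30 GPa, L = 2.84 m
Model: a uniform prismatic bar under axial load, so k = (A·E) / L (SI units).
  Case 1: k = (0.000576 × (3 × 10¹⁰)) / 1.13 = 1.529 × 10⁷ N/m = 15.29 MN/m
  Case 2: k = (0.00709 × (3 × 10¹⁰)) / 2.73 = 7.791 × 10⁷ N/m = 77.91 MN/m
  Case 3: k = (0.00809 × (3 × 10¹⁰)) / 2.84 = 8.546 × 10⁷ N/m = 85.46 MN/m
Ordering: 85.46 MN/m (case 3) > 77.91 MN/m (case 2) > 15.29 MN/m (case 1)
Final answer: 3, 2, 1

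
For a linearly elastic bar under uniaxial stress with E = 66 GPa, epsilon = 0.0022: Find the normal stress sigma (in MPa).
Model: a linearly elastic bar under uniaxial stress, so sigma = E·epsilon.
Convert to SI units:
  E = 66 GPa = 6.6 × 10¹⁰ Pa
Substitute:
  sigma = (6.6 × 10¹⁰) × 0.0022
  sigma = 1.452 × 10⁸ Pa
Convert: sigma = 1.452 × 10⁸ Pa = 145.2 MPa
Final answer: sigma = 145.2 MPa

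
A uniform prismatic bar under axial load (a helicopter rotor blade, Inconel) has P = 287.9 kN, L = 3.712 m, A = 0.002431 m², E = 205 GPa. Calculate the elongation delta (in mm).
Model: a uniform prismatic bar under axial load, so delta = (P·L) / (A·E).
Convert to SI units:
  P = 287.9 kN = 287900 N
  E = 205 GPa = 2.05 × 10¹¹ Pa
Substitute:
  delta = (287900 × 3.712) / (0.002431 × (2.05 × 10¹¹))
  delta = 0.002144 m
Convert: delta = 0.002144 m = 2.144 mm
Final answer: delta = 2.144 mm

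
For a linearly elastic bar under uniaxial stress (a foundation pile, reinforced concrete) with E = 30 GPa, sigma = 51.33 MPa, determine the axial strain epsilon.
Model: a linearly elastic bar under uniaxial stress, so sigma = E·epsilon.
Solve for epsilon: epsilon = sigma / E.
Convert to SI units:
  E = 30 GPa = 3 × 10¹⁰ Pa
  sigma = 51.33 MPa = 5.133 × 10⁷ Pa
Substitute:
  epsilon = (5.133 × 10⁷) / (3 × 10¹⁰)
  epsilon = 0.001711
Final answer: epsilon = 0.001711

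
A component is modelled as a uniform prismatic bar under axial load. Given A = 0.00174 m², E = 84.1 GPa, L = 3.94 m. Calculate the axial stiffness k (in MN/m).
Model: a uniform prismatic bar under axial load, so k = (A·E) / L.
Convert to SI units:
  E = 84.1 GPa = 8.41 × 10¹⁰ Pa
Substitute:
  k = (0.00174 × (8.41 × 10¹⁰)) / 3.94
  k = 3.714 × 10⁷ N/m
Convert: k = 3.714 × 10⁷ N/m = 37.14 MN/m
Final answer: k = 37.14 MN/m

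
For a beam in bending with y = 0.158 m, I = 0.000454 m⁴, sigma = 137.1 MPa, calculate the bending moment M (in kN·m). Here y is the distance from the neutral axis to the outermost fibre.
Model: a beam in bending, so sigma = (M·y) / I.
Solve for M: M = (sigma·I) / y.
Convert to SI units:
  sigma = 137.1 MPa = 1.371 × 10⁸ Pa
Substitute:
  M = ((1.371 × 10⁸) × 0.000454) / 0.158
  M = 393900 N·m
Convert: M = 393900 N·m = 393.9 kN·m
Final answer: M = 393.9 kN·m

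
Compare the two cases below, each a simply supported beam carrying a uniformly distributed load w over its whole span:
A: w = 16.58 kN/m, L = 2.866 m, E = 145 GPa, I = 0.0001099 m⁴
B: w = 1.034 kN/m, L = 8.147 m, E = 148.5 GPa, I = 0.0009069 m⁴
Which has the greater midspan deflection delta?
Model: a simply supported beam carrying a uniformly distributed load w over its whole span, so delta = (5·w·L^4) / (384·E·I) (SI units).
  A: delta = (5 × 16580 × 2.866^4) / (384 × (1.45 × 10¹¹) × 0.0001099) = 0.000914 m = 0.914 mm
  B: delta = (5 × 1034 × 8.147^4) / (384 × (1.485 × 10¹¹) × 0.0009069) = 0.0004404 m = 0.4404 mm
0.914 mm > 0.4404 mm, so A is larger.
Final answer: A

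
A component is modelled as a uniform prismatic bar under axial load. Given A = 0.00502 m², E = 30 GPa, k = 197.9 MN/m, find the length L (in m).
Model: a uniform prismatic bar under axial load, so k = (A·E) / L.
Solve for L: L = (A·E) / k.
Convert to SI units:
  E = 30 GPa = 3 × 10¹⁰ Pa
  k = 197.9 MN/m = 1.979 × 10⁸ N/m
Substitute:
  L = (0.00502 × (3 × 10¹⁰)) / (1.979 × 10⁸)
  L = 0.761 m
Final answer: L = 0.761 m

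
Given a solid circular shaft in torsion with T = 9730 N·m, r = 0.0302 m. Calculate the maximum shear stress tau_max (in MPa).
Model: a solid circular shaft in torsion, so tau_max = (2·T) / (π·r^3).
Substitute:
  tau_max = (2 × 9730) / (π × 0.0302^3)
  tau_max = 2.249 × 10⁸ Pa
Convert: tau_max = 2.249 × 10⁸ Pa = 224.9 MPa
Final answer: tau_max = 224.9 MPa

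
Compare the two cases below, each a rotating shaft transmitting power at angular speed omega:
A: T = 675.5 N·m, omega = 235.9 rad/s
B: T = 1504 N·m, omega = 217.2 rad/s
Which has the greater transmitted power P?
Model: a rotating shaft transmitting power at angular speed omega, so P = T·omega (SI units).
  A: P = 675.5 × 235.9 = 159400 W = 159.4 kW
  B: P = 1504 × 217.2 = 326700 W = 326.7 kW
326.7 kW > 159.4 kW, so B is larger.
Final answer: B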